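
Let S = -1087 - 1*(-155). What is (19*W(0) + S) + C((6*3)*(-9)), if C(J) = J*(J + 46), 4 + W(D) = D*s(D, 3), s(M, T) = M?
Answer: 17784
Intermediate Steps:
W(D) = -4 + D**2 (W(D) = -4 + D*D = -4 + D**2)
C(J) = J*(46 + J)
S = -932 (S = -1087 + 155 = -932)
(19*W(0) + S) + C((6*3)*(-9)) = (19*(-4 + 0**2) - 932) + ((6*3)*(-9))*(46 + (6*3)*(-9)) = (19*(-4 + 0) - 932) + (18*(-9))*(46 + 18*(-9)) = (19*(-4) - 932) - 162*(46 - 162) = (-76 - 932) - 162*(-116) = -1008 + 18792 = 17784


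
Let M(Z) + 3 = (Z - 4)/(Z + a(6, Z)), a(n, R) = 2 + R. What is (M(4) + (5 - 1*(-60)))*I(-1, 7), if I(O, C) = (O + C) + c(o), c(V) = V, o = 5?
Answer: 682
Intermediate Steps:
I(O, C) = 5 + C + O (I(O, C) = (O + C) + 5 = (C + O) + 5 = 5 + C + O)
M(Z) = -3 + (-4 + Z)/(2 + 2*Z) (M(Z) = -3 + (Z - 4)/(Z + (2 + Z)) = -3 + (-4 + Z)/(2 + 2*Z))
(M(4) + (5 - 1*(-60)))*I(-1, 7) = (5*(-2 - 1*4)/(2*(1 + 4)) + (5 - 1*(-60)))*(5 + 7 - 1) = ((5/2)*(-2 - 4)/5 + (5 + 60))*11 = ((5/2)*(1/5)*(-6) + 65)*11 = (-3 + 65)*11 = 62*11 = 682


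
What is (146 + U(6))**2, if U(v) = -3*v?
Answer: 16384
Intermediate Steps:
(146 + U(6))**2 = (146 - 3*6)**2 = (146 - 18)**2 = 128**2 = 16384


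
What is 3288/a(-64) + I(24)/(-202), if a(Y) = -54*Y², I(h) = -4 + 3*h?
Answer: -327181/930816 ≈ -0.35150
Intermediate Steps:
3288/a(-64) + I(24)/(-202) = 3288/((-54*(-64)²)) + (-4 + 3*24)/(-202) = 3288/((-54*4096)) + (-4 + 72)*(-1/202) = 3288/(-221184) + 68*(-1/202) = 3288*(-1/221184) - 34/101 = -137/9216 - 34/101 = -327181/930816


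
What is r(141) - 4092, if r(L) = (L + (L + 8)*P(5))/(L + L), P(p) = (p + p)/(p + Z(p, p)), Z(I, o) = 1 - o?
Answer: -1152313/282 ≈ -4086.2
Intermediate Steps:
P(p) = 2*p (P(p) = (p + p)/(p + (1 - p)) = (2*p)/1 = (2*p)*1 = 2*p)
r(L) = (80 + 11*L)/(2*L) (r(L) = (L + (L + 8)*(2*5))/(L + L) = (L + (8 + L)*10)/((2*L)) = (L + (80 + 10*L))*(1/(2*L)) = (80 + 11*L)*(1/(2*L)) = (80 + 11*L)/(2*L))
r(141) - 4092 = (11/2 + 40/141) - 4092 = 1631/282 - 4092 = -1152313/282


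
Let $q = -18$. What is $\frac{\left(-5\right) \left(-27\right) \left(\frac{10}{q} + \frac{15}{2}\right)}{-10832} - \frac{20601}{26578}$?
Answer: $- \frac{248066907}{287892896} \approx -0.86166$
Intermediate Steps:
$\frac{\left(-5\right) \left(-27\right) \left(\frac{10}{q} + \frac{15}{2}\right)}{-10832} - \frac{20601}{26578} = \frac{\left(-5\right) \left(-27\right) \left(\frac{10}{-18} + \frac{15}{2}\right)}{-10832} - \frac{20601}{26578} = 135 \left(10 \left(- \frac{1}{18}\right) + 15 \cdot \frac{1}{2}\right) \left(- \frac{1}{10832}\right) - \frac{20601}{26578} = 135 \left(- \frac{5}{9} + \frac{15}{2}\right) \left(- \frac{1}{10832}\right) - \frac{20601}{26578} = 135 \cdot \frac{125}{18} \left(- \frac{1}{10832}\right) - \frac{20601}{26578} = \frac{1875}{2} \left(- \frac{1}{10832}\right) - \frac{20601}{26578} = - \frac{1875}{21664} - \frac{20601}{26578} = - \frac{248066907}{287892896}$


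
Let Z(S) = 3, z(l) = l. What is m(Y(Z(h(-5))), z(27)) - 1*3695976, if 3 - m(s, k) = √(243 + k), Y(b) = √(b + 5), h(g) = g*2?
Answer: -3695973 - 3*√30 ≈ -3.6960e+6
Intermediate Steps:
h(g) = 2*g
Y(b) = √(5 + b)
m(s, k) = 3 - √(243 + k)
m(Y(Z(h(-5))), z(27)) - 1*3695976 = (3 - √(243 + 27)) - 1*3695976 = (3 - √270) - 3695976 = (3 - 3*√30) - 3695976 = -3695973 - 3*√30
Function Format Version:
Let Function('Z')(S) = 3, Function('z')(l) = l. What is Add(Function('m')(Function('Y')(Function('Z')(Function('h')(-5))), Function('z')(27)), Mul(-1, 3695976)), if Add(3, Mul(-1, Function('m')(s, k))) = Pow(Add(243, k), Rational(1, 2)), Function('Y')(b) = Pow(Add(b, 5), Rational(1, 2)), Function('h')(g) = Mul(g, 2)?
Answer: Add(-3695973, Mul(-3, Pow(30, Rational(1, 2)))) ≈ -3.6960e+6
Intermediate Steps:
Function('h')(g) = Mul(2, g)
Function('Y')(b) = Pow(Add(5, b), Rational(1, 2))
Function('m')(s, k) = Add(3, Mul(-1, Pow(Add(243, k), Rational(1, 2))))
Add(Function('m')(Function('Y')(Function('Z')(Function('h')(-5))), Function('z')(27)), Mul(-1, 3695976)) = Add(Add(3, Mul(-1, Pow(Add(243, 27), Rational(1, 2)))), Mul(-1, 3695976)) = Add(Add(3, Mul(-1, Pow(270, Rational(1, 2)))), -3695976) = Add(Add(3, Mul(-1, Mul(3, Pow(30, Rational(1, 2))))), -3695976) = Add(Add(3, Mul(-3, Pow(30, Rational(1, 2)))), -3695976) = Add(-3695973, Mul(-3, Pow(30, Rational(1, 2))))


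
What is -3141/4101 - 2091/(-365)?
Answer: 2476242/498955 ≈ 4.9629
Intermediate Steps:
-3141/4101 - 2091/(-365) = -3141*1/4101 - 2091*(-1/365) = -1047/1367 + 2091/365 = 2476242/498955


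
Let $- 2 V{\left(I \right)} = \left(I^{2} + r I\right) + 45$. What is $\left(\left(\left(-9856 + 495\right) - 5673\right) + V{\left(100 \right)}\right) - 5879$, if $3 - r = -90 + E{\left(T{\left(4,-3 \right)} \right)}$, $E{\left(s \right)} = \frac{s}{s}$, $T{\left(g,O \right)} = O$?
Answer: $- \frac{61071}{2} \approx -30536.0$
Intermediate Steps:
$E{\left(s \right)} = 1$
$r = 92$ ($r = 3 - \left(-90 + 1\right) = 3 - -89 = 3 + 89 = 92$)
$V{\left(I \right)} = - \frac{45}{2} - 46 I - \frac{I^{2}}{2}$ ($V{\left(I \right)} = - \frac{\left(I^{2} + 92 I\right) + 45}{2} = - \frac{45 + I^{2} + 92 I}{2} = - \frac{45}{2} - 46 I - \frac{I^{2}}{2}$)
$\left(\left(\left(-9856 + 495\right) - 5673\right) + V{\left(100 \right)}\right) - 5879 = \left(\left(\left(-9856 + 495\right) - 5673\right) - \left(\frac{9245}{2} + 5000\right)\right) - 5879 = \left(\left(-9361 - 5673\right) - \frac{19245}{2}\right) - 5879 = \left(-15034 - \frac{19245}{2}\right) - 5879 = - \frac{49313}{2} - 5879 = - \frac{61071}{2}$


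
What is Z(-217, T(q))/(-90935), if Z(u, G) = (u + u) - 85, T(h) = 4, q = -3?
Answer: 519/90935 ≈ 0.0057074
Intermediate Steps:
Z(u, G) = -85 + 2*u (Z(u, G) = 2*u - 85 = -85 + 2*u)
Z(-217, T(q))/(-90935) = (-85 + 2*(-217))/(-90935) = (-85 - 434)*(-1/90935) = -519*(-1/90935) = 519/90935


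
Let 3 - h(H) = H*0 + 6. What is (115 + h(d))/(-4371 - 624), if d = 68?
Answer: -112/4995 ≈ -0.022422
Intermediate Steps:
h(H) = -3 (h(H) = 3 - (H*0 + 6) = 3 - (0 + 6) = 3 - 1*6 = 3 - 6 = -3)
(115 + h(d))/(-4371 - 624) = (115 - 3)/(-4371 - 624) = 112/(-4995) = 112*(-1/4995) = -112/4995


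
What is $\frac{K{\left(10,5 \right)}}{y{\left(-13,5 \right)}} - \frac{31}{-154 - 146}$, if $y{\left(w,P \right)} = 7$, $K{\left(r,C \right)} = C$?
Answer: $\frac{1717}{2100} \approx 0.81762$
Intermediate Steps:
$\frac{K{\left(10,5 \right)}}{y{\left(-13,5 \right)}} - \frac{31}{-154 - 146} = \frac{5}{7} - \frac{31}{-154 - 146} = 5 \cdot \frac{1}{7} - \frac{31}{-154 - 146} = \frac{5}{7} - \frac{31}{-300} = \frac{5}{7} - - \frac{31}{300} = \frac{5}{7} + \frac{31}{300} = \frac{1717}{2100}$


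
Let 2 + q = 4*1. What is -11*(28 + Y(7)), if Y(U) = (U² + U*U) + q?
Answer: -1408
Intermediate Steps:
q = 2 (q = -2 + 4*1 = -2 + 4 = 2)
Y(U) = 2 + 2*U² (Y(U) = (U² + U*U) + 2 = (U² + U²) + 2 = 2*U² + 2 = 2 + 2*U²)
-11*(28 + Y(7)) = -11*(28 + (2 + 2*7²)) = -11*(28 + (2 + 2*49)) = -11*(28 + (2 + 98)) = -11*(28 + 100) = -11*128 = -1408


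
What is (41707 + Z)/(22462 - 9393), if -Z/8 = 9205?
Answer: -31933/13069 ≈ -2.4434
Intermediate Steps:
Z = -73640 (Z = -8*9205 = -73640)
(41707 + Z)/(22462 - 9393) = (41707 - 73640)/(22462 - 9393) = -31933/13069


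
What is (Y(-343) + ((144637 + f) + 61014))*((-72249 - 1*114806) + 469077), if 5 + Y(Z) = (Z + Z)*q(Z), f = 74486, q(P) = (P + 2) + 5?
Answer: 144008329816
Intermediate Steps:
q(P) = 7 + P (q(P) = (2 + P) + 5 = 7 + P)
Y(Z) = -5 + 2*Z*(7 + Z) (Y(Z) = -5 + (Z + Z)*(7 + Z) = -5 + (2*Z)*(7 + Z) = -5 + 2*Z*(7 + Z))
(Y(-343) + ((144637 + f) + 61014))*((-72249 - 1*114806) + 469077) = ((-5 + 2*(-343)*(7 - 343)) + ((144637 + 74486) + 61014))*((-72249 - 1*114806) + 469077) = ((-5 + 2*(-343)*(-336)) + (219123 + 61014))*((-72249 - 114806) + 469077) = ((-5 + 230496) + 280137)*(-187055 + 469077) = (230491 + 280137)*282022 = 510628*282022 = 144008329816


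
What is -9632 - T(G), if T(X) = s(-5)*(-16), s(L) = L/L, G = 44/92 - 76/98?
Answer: -9616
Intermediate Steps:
G = -335/1127 (G = 44*(1/92) - 76*1/98 = 11/23 - 38/49 = -335/1127 ≈ -0.29725)
s(L) = 1
T(X) = -16 (T(X) = 1*(-16) = -16)
-9632 - T(G) = -9632 - 1*(-16) = -9632 + 16 = -9616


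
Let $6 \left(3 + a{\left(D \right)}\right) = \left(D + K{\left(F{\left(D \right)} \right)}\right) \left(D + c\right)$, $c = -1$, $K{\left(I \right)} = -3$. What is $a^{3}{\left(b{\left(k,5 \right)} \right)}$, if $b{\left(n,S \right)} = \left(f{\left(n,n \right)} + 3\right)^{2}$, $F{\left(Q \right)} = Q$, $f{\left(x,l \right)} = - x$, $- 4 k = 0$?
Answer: $125$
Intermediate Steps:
$k = 0$ ($k = \left(- \frac{1}{4}\right) 0 = 0$)
$b{\left(n,S \right)} = \left(3 - n\right)^{2}$ ($b{\left(n,S \right)} = \left(- n + 3\right)^{2} = \left(3 - n\right)^{2}$)
$a{\left(D \right)} = -3 + \frac{\left(-1 + D\right) \left(-3 + D\right)}{6}$ ($a{\left(D \right)} = -3 + \frac{\left(D - 3\right) \left(D - 1\right)}{6} = -3 + \frac{\left(-3 + D\right) \left(-1 + D\right)}{6} = -3 + \frac{\left(-1 + D\right) \left(-3 + D\right)}{6}$)
$a^{3}{\left(b{\left(k,5 \right)} \right)} = \left(- \frac{5}{2} - \frac{2 \left(-3 + 0\right)^{2}}{3} + \frac{\left(\left(-3 + 0\right)^{2}\right)^{2}}{6}\right)^{3} = \left(- \frac{5}{2} - \frac{2 \left(-3\right)^{2}}{3} + \frac{\left(\left(-3\right)^{2}\right)^{2}}{6}\right)^{3} = \left(- \frac{5}{2} - 6 + \frac{9^{2}}{6}\right)^{3} = \left(- \frac{5}{2} - 6 + \frac{1}{6} \cdot 81\right)^{3} = \left(- \frac{5}{2} - 6 + \frac{27}{2}\right)^{3} = 5^{3} = 125$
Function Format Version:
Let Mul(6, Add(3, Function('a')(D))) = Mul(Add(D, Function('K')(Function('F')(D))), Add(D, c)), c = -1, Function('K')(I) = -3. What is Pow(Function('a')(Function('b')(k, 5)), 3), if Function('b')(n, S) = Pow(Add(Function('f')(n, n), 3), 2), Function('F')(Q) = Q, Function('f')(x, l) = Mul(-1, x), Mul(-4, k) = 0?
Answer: 125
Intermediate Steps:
k = 0 (k = Mul(Rational(-1, 4), 0) = 0)
Function('b')(n, S) = Pow(Add(3, Mul(-1, n)), 2) (Function('b')(n, S) = Pow(Add(Mul(-1, n), 3), 2) = Pow(Add(3, Mul(-1, n)), 2))
Function('a')(D) = Add(-3, Mul(Rational(1, 6), Add(-1, D), Add(-3, D))) (Function('a')(D) = Add(-3, Mul(Rational(1, 6), Mul(Add(D, -3), Add(D, -1)))) = Add(-3, Mul(Rational(1, 6), Mul(Add(-3, D), Add(-1, D)))) = Add(-3, Mul(Rational(1, 6), Mul(Add(-1, D), Add(-3, D)))) = Add(-3, Mul(Rational(1, 6), Add(-1, D), Add(-3, D))))
Pow(Function('a')(Function('b')(k, 5)), 3) = Pow(Add(Rational(-5, 2), Mul(Rational(-2, 3), Pow(Add(-3, 0), 2)), Mul(Rational(1, 6), Pow(Pow(Add(-3, 0), 2), 2))), 3) = Pow(Add(Rational(-5, 2), Mul(Rational(-2, 3), Pow(-3, 2)), Mul(Rational(1, 6), Pow(Pow(-3, 2), 2))), 3) = Pow(Add(Rational(-5, 2), Mul(Rational(-2, 3), 9), Mul(Rational(1, 6), Pow(9, 2))), 3) = Pow(Add(Rational(-5, 2), -6, Mul(Rational(1, 6), 81)), 3) = Pow(Add(Rational(-5, 2), -6, Rational(27, 2)), 3) = Pow(5, 3) = 125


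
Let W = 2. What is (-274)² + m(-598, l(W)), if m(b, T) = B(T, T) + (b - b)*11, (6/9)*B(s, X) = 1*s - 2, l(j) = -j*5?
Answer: 75058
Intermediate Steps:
l(j) = -5*j
B(s, X) = -3 + 3*s/2 (B(s, X) = 3*(1*s - 2)/2 = 3*(s - 2)/2 = 3*(-2 + s)/2 = -3 + 3*s/2)
m(b, T) = -3 + 3*T/2 (m(b, T) = (-3 + 3*T/2) + (b - b)*11 = (-3 + 3*T/2) + 0*11 = (-3 + 3*T/2) + 0 = -3 + 3*T/2)
(-274)² + m(-598, l(W)) = (-274)² + (-3 + 3*(-5*2)/2) = 75076 + (-3 + (3/2)*(-10)) = 75076 + (-3 - 15) = 75076 - 18 = 75058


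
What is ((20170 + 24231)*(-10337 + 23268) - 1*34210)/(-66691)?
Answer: -574115121/66691 ≈ -8608.6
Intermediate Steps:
((20170 + 24231)*(-10337 + 23268) - 1*34210)/(-66691) = (44401*12931 - 34210)*(-1/66691) = (574149331 - 34210)*(-1/66691) = 574115121*(-1/66691) = -574115121/66691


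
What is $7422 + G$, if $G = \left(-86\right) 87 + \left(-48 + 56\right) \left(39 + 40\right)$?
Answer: $572$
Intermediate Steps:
$G = -6850$ ($G = -7482 + 8 \cdot 79 = -7482 + 632 = -6850$)
$7422 + G = 7422 - 6850 = 572$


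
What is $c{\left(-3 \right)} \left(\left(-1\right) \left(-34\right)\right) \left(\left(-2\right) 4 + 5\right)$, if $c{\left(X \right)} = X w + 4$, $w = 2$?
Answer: $204$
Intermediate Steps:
$c{\left(X \right)} = 4 + 2 X$ ($c{\left(X \right)} = X 2 + 4 = 2 X + 4 = 4 + 2 X$)
$c{\left(-3 \right)} \left(\left(-1\right) \left(-34\right)\right) \left(\left(-2\right) 4 + 5\right) = \left(4 + 2 \left(-3\right)\right) \left(\left(-1\right) \left(-34\right)\right) \left(\left(-2\right) 4 + 5\right) = \left(4 - 6\right) 34 \left(-8 + 5\right) = \left(-2\right) 34 \left(-3\right) = \left(-68\right) \left(-3\right) = 204$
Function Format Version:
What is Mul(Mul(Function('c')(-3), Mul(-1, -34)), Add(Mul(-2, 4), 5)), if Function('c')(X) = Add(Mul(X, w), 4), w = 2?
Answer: 204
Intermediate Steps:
Function('c')(X) = Add(4, Mul(2, X)) (Function('c')(X) = Add(Mul(X, 2), 4) = Add(Mul(2, X), 4) = Add(4, Mul(2, X)))
Mul(Mul(Function('c')(-3), Mul(-1, -34)), Add(Mul(-2, 4), 5)) = Mul(Mul(Add(4, Mul(2, -3)), Mul(-1, -34)), Add(Mul(-2, 4), 5)) = Mul(Mul(Add(4, -6), 34), Add(-8, 5)) = Mul(Mul(-2, 34), -3) = Mul(-68, -3) = 204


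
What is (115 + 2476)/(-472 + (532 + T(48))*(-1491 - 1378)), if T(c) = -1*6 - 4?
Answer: -2591/1498090 ≈ -0.0017295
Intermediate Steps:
T(c) = -10 (T(c) = -6 - 4 = -10)
(115 + 2476)/(-472 + (532 + T(48))*(-1491 - 1378)) = (115 + 2476)/(-472 + (532 - 10)*(-1491 - 1378)) = 2591/(-472 + 522*(-2869)) = 2591/(-472 - 1497618) = 2591/(-1498090) = 2591*(-1/1498090) = -2591/1498090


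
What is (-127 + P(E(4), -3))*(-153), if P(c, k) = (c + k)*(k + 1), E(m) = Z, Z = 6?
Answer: 20349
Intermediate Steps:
E(m) = 6
P(c, k) = (1 + k)*(c + k) (P(c, k) = (c + k)*(1 + k) = (1 + k)*(c + k))
(-127 + P(E(4), -3))*(-153) = (-127 + (6 - 3 + (-3)² + 6*(-3)))*(-153) = (-127 + (6 - 3 + 9 - 18))*(-153) = (-127 - 6)*(-153) = -133*(-153) = 20349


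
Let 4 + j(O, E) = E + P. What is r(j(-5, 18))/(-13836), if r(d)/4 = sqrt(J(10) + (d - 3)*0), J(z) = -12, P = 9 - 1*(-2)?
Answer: -2*I*sqrt(3)/3459 ≈ -0.0010015*I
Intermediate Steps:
P = 11 (P = 9 + 2 = 11)
j(O, E) = 7 + E (j(O, E) = -4 + (E + 11) = -4 + (11 + E) = 7 + E)
r(d) = 8*I*sqrt(3) (r(d) = 4*sqrt(-12 + (d - 3)*0) = 4*sqrt(-12 + (-3 + d)*0) = 4*sqrt(-12 + 0) = 4*sqrt(-12) = 4*(2*I*sqrt(3)) = 8*I*sqrt(3))
r(j(-5, 18))/(-13836) = (8*I*sqrt(3))/(-13836) = (8*I*sqrt(3))*(-1/13836) = -2*I*sqrt(3)/3459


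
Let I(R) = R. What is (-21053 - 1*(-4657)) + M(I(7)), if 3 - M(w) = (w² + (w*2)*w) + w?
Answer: -16547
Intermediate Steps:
M(w) = 3 - w - 3*w² (M(w) = 3 - ((w² + (w*2)*w) + w) = 3 - ((w² + (2*w)*w) + w) = 3 - ((w² + 2*w²) + w) = 3 - (3*w² + w) = 3 - (w + 3*w²) = 3 + (-w - 3*w²) = 3 - w - 3*w²)
(-21053 - 1*(-4657)) + M(I(7)) = (-21053 - 1*(-4657)) + (3 - 1*7 - 3*7²) = (-21053 + 4657) + (3 - 7 - 3*49) = -16396 + (3 - 7 - 147) = -16396 - 151 = -16547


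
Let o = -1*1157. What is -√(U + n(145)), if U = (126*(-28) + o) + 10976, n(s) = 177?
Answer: -14*√33 ≈ -80.424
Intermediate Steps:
o = -1157
U = 6291 (U = (126*(-28) - 1157) + 10976 = (-3528 - 1157) + 10976 = -4685 + 10976 = 6291)
-√(U + n(145)) = -√(6291 + 177) = -√6468 = -14*√33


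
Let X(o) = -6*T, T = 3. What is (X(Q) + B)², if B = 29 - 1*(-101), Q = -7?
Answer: 12544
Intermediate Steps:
B = 130 (B = 29 + 101 = 130)
X(o) = -18 (X(o) = -6*3 = -18)
(X(Q) + B)² = (-18 + 130)² = 112² = 12544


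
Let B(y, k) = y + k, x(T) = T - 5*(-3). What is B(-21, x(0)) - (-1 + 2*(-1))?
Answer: -3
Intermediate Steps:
x(T) = 15 + T (x(T) = T + 15 = 15 + T)
B(y, k) = k + y
B(-21, x(0)) - (-1 + 2*(-1)) = ((15 + 0) - 21) - (-1 + 2*(-1)) = (15 - 21) - (-1 - 2) = -6 - 1*(-3) = -6 + 3 = -3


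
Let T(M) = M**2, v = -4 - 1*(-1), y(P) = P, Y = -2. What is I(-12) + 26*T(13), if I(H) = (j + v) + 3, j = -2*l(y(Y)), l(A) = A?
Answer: 4398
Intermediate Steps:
v = -3 (v = -4 + 1 = -3)
j = 4 (j = -2*(-2) = 4)
I(H) = 4 (I(H) = (4 - 3) + 3 = 1 + 3 = 4)
I(-12) + 26*T(13) = 4 + 26*13**2 = 4 + 26*169 = 4 + 4394 = 4398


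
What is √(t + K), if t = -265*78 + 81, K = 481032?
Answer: √460443 ≈ 678.56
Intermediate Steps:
t = -20589 (t = -20670 + 81 = -20589)
√(t + K) = √(-20589 + 481032) = √460443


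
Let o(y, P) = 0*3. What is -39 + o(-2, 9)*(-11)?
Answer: -39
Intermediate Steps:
o(y, P) = 0
-39 + o(-2, 9)*(-11) = -39 + 0*(-11) = -39 + 0 = -39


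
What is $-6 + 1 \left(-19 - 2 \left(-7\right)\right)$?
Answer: $-11$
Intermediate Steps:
$-6 + 1 \left(-19 - 2 \left(-7\right)\right) = -6 + 1 \left(-19 - -14\right) = -6 + 1 \left(-19 + 14\right) = -6 + 1 \left(-5\right) = -6 - 5 = -11$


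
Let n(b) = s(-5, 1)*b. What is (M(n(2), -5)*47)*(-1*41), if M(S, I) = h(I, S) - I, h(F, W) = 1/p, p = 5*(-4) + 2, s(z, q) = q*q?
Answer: -171503/18 ≈ -9527.9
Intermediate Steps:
s(z, q) = q**2
n(b) = b (n(b) = 1**2*b = 1*b = b)
p = -18 (p = -20 + 2 = -18)
h(F, W) = -1/18 (h(F, W) = 1/(-18) = -1/18)
M(S, I) = -1/18 - I
(M(n(2), -5)*47)*(-1*41) = ((-1/18 - 1*(-5))*47)*(-1*41) = ((-1/18 + 5)*47)*(-41) = ((89/18)*47)*(-41) = (4183/18)*(-41) = -171503/18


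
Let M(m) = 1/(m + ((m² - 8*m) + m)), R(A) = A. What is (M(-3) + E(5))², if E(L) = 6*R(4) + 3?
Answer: 532900/729 ≈ 731.00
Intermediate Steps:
E(L) = 27 (E(L) = 6*4 + 3 = 24 + 3 = 27)
M(m) = 1/(m² - 6*m) (M(m) = 1/(m + (m² - 7*m)) = 1/(m² - 6*m))
(M(-3) + E(5))² = (1/((-3)*(-6 - 3)) + 27)² = (-⅓/(-9) + 27)² = (-⅓*(-⅑) + 27)² = (1/27 + 27)² = (730/27)² = 532900/729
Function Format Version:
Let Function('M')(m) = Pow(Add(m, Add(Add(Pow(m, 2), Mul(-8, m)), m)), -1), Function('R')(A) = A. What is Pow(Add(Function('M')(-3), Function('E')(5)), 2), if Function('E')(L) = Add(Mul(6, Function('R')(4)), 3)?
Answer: Rational(532900, 729) ≈ 731.00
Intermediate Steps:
Function('E')(L) = 27 (Function('E')(L) = Add(Mul(6, 4), 3) = Add(24, 3) = 27)
Function('M')(m) = Pow(Add(Pow(m, 2), Mul(-6, m)), -1) (Function('M')(m) = Pow(Add(m, Add(Pow(m, 2), Mul(-7, m))), -1) = Pow(Add(Pow(m, 2), Mul(-6, m)), -1))
Pow(Add(Function('M')(-3), Function('E')(5)), 2) = Pow(Add(Mul(Pow(-3, -1), Pow(Add(-6, -3), -1)), 27), 2) = Pow(Add(Mul(Rational(-1, 3), Pow(-9, -1)), 27), 2) = Pow(Add(Mul(Rational(-1, 3), Rational(-1, 9)), 27), 2) = Pow(Add(Rational(1, 27), 27), 2) = Pow(Rational(730, 27), 2) = Rational(532900, 729)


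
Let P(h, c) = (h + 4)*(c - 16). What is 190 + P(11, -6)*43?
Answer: -14000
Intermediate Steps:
P(h, c) = (-16 + c)*(4 + h) (P(h, c) = (4 + h)*(-16 + c) = (-16 + c)*(4 + h))
190 + P(11, -6)*43 = 190 + (-64 - 16*11 + 4*(-6) - 6*11)*43 = 190 + (-64 - 176 - 24 - 66)*43 = 190 - 330*43 = 190 - 14190 = -14000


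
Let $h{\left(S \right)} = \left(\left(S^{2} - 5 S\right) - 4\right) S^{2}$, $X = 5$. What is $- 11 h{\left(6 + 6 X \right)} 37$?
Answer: $-586548864$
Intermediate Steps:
$h{\left(S \right)} = S^{2} \left(-4 + S^{2} - 5 S\right)$ ($h{\left(S \right)} = \left(-4 + S^{2} - 5 S\right) S^{2} = S^{2} \left(-4 + S^{2} - 5 S\right)$)
$- 11 h{\left(6 + 6 X \right)} 37 = - 11 \left(6 + 6 \cdot 5\right)^{2} \left(-4 + \left(6 + 6 \cdot 5\right)^{2} - 5 \left(6 + 6 \cdot 5\right)\right) 37 = - 11 \left(6 + 30\right)^{2} \left(-4 + \left(6 + 30\right)^{2} - 5 \left(6 + 30\right)\right) 37 = - 11 \cdot 36^{2} \left(-4 + 36^{2} - 180\right) 37 = - 11 \cdot 1296 \left(-4 + 1296 - 180\right) 37 = - 11 \cdot 1296 \cdot 1112 \cdot 37 = \left(-11\right) 1441152 \cdot 37 = \left(-15852672\right) 37 = -586548864$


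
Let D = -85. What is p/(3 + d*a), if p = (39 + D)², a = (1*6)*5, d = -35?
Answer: -2116/1047 ≈ -2.0210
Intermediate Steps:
a = 30 (a = 6*5 = 30)
p = 2116 (p = (39 - 85)² = (-46)² = 2116)
p/(3 + d*a) = 2116/(3 - 35*30) = 2116/(3 - 1050) = 2116/(-1047) = 2116*(-1/1047) = -2116/1047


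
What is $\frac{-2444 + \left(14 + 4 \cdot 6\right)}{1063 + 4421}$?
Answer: $- \frac{401}{914} \approx -0.43873$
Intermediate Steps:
$\frac{-2444 + \left(14 + 4 \cdot 6\right)}{1063 + 4421} = \frac{-2444 + \left(14 + 24\right)}{5484} = \left(-2444 + 38\right) \frac{1}{5484} = \left(-2406\right) \frac{1}{5484} = - \frac{401}{914}$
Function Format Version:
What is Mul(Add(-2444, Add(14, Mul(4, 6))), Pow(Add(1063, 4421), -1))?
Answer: Rational(-401, 914) ≈ -0.43873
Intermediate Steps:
Mul(Add(-2444, Add(14, Mul(4, 6))), Pow(Add(1063, 4421), -1)) = Mul(Add(-2444, Add(14, 24)), Pow(5484, -1)) = Mul(Add(-2444, 38), Rational(1, 5484)) = Mul(-2406, Rational(1, 5484)) = Rational(-401, 914)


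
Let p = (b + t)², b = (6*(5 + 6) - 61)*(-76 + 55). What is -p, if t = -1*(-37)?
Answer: -4624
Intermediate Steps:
t = 37
b = -105 (b = (6*11 - 61)*(-21) = (66 - 61)*(-21) = 5*(-21) = -105)
p = 4624 (p = (-105 + 37)² = (-68)² = 4624)
-p = -1*4624 = -4624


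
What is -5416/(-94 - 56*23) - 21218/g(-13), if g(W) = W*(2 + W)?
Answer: -14274394/98813 ≈ -144.46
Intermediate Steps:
-5416/(-94 - 56*23) - 21218/g(-13) = -5416/(-94 - 56*23) - 21218*(-1/(13*(2 - 13))) = -5416/(-94 - 1288) - 21218/((-13*(-11))) = -5416/(-1382) - 21218/143 = -5416*(-1/1382) - 21218*1/143 = 2708/691 - 21218/143 = -14274394/98813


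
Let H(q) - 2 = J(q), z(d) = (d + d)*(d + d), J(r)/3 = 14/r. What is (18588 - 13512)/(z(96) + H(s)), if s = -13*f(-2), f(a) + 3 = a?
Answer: 82485/599083 ≈ 0.13769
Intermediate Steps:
J(r) = 42/r (J(r) = 3*(14/r) = 42/r)
f(a) = -3 + a
z(d) = 4*d**2 (z(d) = (2*d)*(2*d) = 4*d**2)
s = 65 (s = -13*(-3 - 2) = -13*(-5) = 65)
H(q) = 2 + 42/q
(18588 - 13512)/(z(96) + H(s)) = (18588 - 13512)/(4*96**2 + (2 + 42/65)) = 5076/(4*9216 + (2 + 42*(1/65))) = 5076/(36864 + (2 + 42/65)) = 5076/(36864 + 172/65) = 5076/(2396332/65) = 5076*(65/2396332) = 82485/599083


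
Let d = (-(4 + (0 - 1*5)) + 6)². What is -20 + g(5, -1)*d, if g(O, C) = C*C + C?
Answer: -20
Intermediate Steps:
g(O, C) = C + C² (g(O, C) = C² + C = C + C²)
d = 49 (d = (-(4 + (0 - 5)) + 6)² = (-(4 - 5) + 6)² = (-1*(-1) + 6)² = (1 + 6)² = 7² = 49)
-20 + g(5, -1)*d = -20 - (1 - 1)*49 = -20 - 1*0*49 = -20 + 0*49 = -20 + 0 = -20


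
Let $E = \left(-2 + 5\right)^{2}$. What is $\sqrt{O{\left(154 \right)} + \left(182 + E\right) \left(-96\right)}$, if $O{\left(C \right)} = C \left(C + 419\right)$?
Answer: $\sqrt{69906} \approx 264.4$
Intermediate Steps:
$E = 9$ ($E = 3^{2} = 9$)
$O{\left(C \right)} = C \left(419 + C\right)$
$\sqrt{O{\left(154 \right)} + \left(182 + E\right) \left(-96\right)} = \sqrt{154 \left(419 + 154\right) + \left(182 + 9\right) \left(-96\right)} = \sqrt{154 \cdot 573 + 191 \left(-96\right)} = \sqrt{88242 - 18336} = \sqrt{69906}$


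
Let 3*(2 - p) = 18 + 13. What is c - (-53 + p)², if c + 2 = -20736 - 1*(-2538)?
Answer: -197656/9 ≈ -21962.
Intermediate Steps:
c = -18200 (c = -2 + (-20736 - 1*(-2538)) = -2 + (-20736 + 2538) = -2 - 18198 = -18200)
p = -25/3 (p = 2 - (18 + 13)/3 = 2 - ⅓*31 = 2 - 31/3 = -25/3 ≈ -8.3333)
c - (-53 + p)² = -18200 - (-53 - 25/3)² = -18200 - (-184/3)² = -18200 - 1*33856/9 = -18200 - 33856/9 = -197656/9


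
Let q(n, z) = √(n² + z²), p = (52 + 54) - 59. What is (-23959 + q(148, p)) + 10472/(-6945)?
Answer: -166405727/6945 + √24113 ≈ -23805.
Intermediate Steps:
p = 47 (p = 106 - 59 = 47)
(-23959 + q(148, p)) + 10472/(-6945) = (-23959 + √(148² + 47²)) + 10472/(-6945) = (-23959 + √(21904 + 2209)) + 10472*(-1/6945) = (-23959 + √24113) - 10472/6945 = -166405727/6945 + √24113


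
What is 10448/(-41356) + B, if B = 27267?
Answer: 281910901/10339 ≈ 27267.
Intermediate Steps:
10448/(-41356) + B = 10448/(-41356) + 27267 = 10448*(-1/41356) + 27267 = -2612/10339 + 27267 = 281910901/10339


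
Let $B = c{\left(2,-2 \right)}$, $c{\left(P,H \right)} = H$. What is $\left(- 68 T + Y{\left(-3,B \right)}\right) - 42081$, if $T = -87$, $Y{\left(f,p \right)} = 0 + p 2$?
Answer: $-36169$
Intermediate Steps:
$B = -2$
$Y{\left(f,p \right)} = 2 p$ ($Y{\left(f,p \right)} = 0 + 2 p = 2 p$)
$\left(- 68 T + Y{\left(-3,B \right)}\right) - 42081 = \left(\left(-68\right) \left(-87\right) + 2 \left(-2\right)\right) - 42081 = \left(5916 - 4\right) - 42081 = 5912 - 42081 = -36169$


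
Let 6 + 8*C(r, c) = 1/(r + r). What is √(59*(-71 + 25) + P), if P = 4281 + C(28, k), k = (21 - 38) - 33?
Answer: √4911767/56 ≈ 39.576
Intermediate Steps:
k = -50 (k = -17 - 33 = -50)
C(r, c) = -¾ + 1/(16*r) (C(r, c) = -¾ + 1/(8*(r + r)) = -¾ + 1/(8*((2*r))) = -¾ + (1/(2*r))/8 = -¾ + 1/(16*r))
P = 1917553/448 (P = 4281 + (1/16)*(1 - 12*28)/28 = 4281 + (1/16)*(1/28)*(1 - 336) = 4281 + (1/16)*(1/28)*(-335) = 4281 - 335/448 = 1917553/448 ≈ 4280.3)
√(59*(-71 + 25) + P) = √(59*(-71 + 25) + 1917553/448) = √(59*(-46) + 1917553/448) = √(-2714 + 1917553/448) = √(701681/448) = √4911767/56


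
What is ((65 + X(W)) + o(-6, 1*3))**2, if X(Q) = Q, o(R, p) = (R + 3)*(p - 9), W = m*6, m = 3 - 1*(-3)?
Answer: 14161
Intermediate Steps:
m = 6 (m = 3 + 3 = 6)
W = 36 (W = 6*6 = 36)
o(R, p) = (-9 + p)*(3 + R) (o(R, p) = (3 + R)*(-9 + p) = (-9 + p)*(3 + R))
((65 + X(W)) + o(-6, 1*3))**2 = ((65 + 36) + (-27 - 9*(-6) + 3*(1*3) - 6*3))**2 = (101 + (-27 + 54 + 3*3 - 6*3))**2 = (101 + (-27 + 54 + 9 - 18))**2 = (101 + 18)**2 = 119**2 = 14161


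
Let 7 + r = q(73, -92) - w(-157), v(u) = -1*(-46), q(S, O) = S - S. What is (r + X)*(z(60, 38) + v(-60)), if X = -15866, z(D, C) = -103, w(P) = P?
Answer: 895812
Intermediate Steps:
q(S, O) = 0
v(u) = 46
r = 150 (r = -7 + (0 - 1*(-157)) = -7 + (0 + 157) = -7 + 157 = 150)
(r + X)*(z(60, 38) + v(-60)) = (150 - 15866)*(-103 + 46) = -15716*(-57) = 895812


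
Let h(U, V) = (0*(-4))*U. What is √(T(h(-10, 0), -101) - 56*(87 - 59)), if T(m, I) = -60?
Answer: 2*I*√407 ≈ 40.349*I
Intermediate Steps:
h(U, V) = 0 (h(U, V) = 0*U = 0)
√(T(h(-10, 0), -101) - 56*(87 - 59)) = √(-60 - 56*(87 - 59)) = √(-60 - 56*28) = √(-60 - 1568) = √(-1628) = 2*I*√407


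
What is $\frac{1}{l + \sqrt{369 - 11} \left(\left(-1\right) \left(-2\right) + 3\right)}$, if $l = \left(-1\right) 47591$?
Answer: $- \frac{47591}{2264894331} - \frac{5 \sqrt{358}}{2264894331} \approx -2.1054 \cdot 10^{-5}$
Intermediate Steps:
$l = -47591$
$\frac{1}{l + \sqrt{369 - 11} \left(\left(-1\right) \left(-2\right) + 3\right)} = \frac{1}{-47591 + \sqrt{369 - 11} \left(\left(-1\right) \left(-2\right) + 3\right)} = \frac{1}{-47591 + \sqrt{358} \left(2 + 3\right)} = \frac{1}{-47591 + \sqrt{358} \cdot 5} = \frac{1}{-47591 + 5 \sqrt{358}}$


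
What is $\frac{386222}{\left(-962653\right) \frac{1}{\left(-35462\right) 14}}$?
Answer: $\frac{191746863896}{962653} \approx 1.9919 \cdot 10^{5}$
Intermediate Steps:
$\frac{386222}{\left(-962653\right) \frac{1}{\left(-35462\right) 14}} = \frac{386222}{\left(-962653\right) \frac{1}{-496468}} = \frac{386222}{\left(-962653\right) \left(- \frac{1}{496468}\right)} = \frac{386222}{\frac{962653}{496468}} = 386222 \cdot \frac{496468}{962653} = \frac{191746863896}{962653}$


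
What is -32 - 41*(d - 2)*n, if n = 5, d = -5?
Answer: 1403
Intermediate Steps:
-32 - 41*(d - 2)*n = -32 - 41*(-5 - 2)*5 = -32 - (-287)*5 = -32 - 41*(-35) = -32 + 1435 = 1403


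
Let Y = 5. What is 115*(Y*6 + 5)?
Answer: 4025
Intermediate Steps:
115*(Y*6 + 5) = 115*(5*6 + 5) = 115*(30 + 5) = 115*35 = 4025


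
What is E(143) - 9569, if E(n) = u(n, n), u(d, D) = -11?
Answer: -9580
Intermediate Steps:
E(n) = -11
E(143) - 9569 = -11 - 9569 = -9580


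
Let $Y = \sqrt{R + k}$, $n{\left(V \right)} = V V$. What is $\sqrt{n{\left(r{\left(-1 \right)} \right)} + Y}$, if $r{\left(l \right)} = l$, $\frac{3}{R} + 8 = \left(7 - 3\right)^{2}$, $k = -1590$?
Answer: $\frac{\sqrt{4 + 9 i \sqrt{314}}}{2} \approx 4.5212 + 4.4092 i$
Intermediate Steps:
$R = \frac{3}{8}$ ($R = \frac{3}{-8 + \left(7 - 3\right)^{2}} = \frac{3}{-8 + 4^{2}} = \frac{3}{-8 + 16} = \frac{3}{8} \approx 0.375$)
$n{\left(V \right)} = V^{2}$
$Y = \frac{9 i \sqrt{314}}{4}$ ($Y = \sqrt{\frac{3}{8} - 1590} = \sqrt{- \frac{12717}{8}} = \frac{9 i \sqrt{314}}{4} \approx 39.87 i$)
$\sqrt{n{\left(r{\left(-1 \right)} \right)} + Y} = \sqrt{\left(-1\right)^{2} + \frac{9 i \sqrt{314}}{4}} = \sqrt{1 + \frac{9 i \sqrt{314}}{4}}$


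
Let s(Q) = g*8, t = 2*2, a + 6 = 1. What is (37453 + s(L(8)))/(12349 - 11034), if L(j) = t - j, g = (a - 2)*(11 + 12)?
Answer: 7233/263 ≈ 27.502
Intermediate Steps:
a = -5 (a = -6 + 1 = -5)
g = -161 (g = (-5 - 2)*(11 + 12) = -7*23 = -161)
t = 4
L(j) = 4 - j
s(Q) = -1288 (s(Q) = -161*8 = -1288)
(37453 + s(L(8)))/(12349 - 11034) = (37453 - 1288)/(12349 - 11034) = 36165/1315 = 36165*(1/1315) = 7233/263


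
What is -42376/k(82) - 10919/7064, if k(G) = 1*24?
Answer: -37450765/21192 ≈ -1767.2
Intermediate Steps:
k(G) = 24
-42376/k(82) - 10919/7064 = -42376/24 - 10919/7064 = -42376*1/24 - 10919*1/7064 = -5297/3 - 10919/7064 = -37450765/21192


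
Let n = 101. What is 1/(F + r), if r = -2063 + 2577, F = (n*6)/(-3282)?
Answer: 547/281057 ≈ 0.0019462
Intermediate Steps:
F = -101/547 (F = (101*6)/(-3282) = 606*(-1/3282) = -101/547 ≈ -0.18464)
r = 514
1/(F + r) = 1/(-101/547 + 514) = 1/(281057/547) = 547/281057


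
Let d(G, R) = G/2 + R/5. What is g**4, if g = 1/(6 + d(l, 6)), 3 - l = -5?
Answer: 625/9834496 ≈ 6.3552e-5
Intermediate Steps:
l = 8 (l = 3 - 1*(-5) = 3 + 5 = 8)
d(G, R) = G/2 + R/5 (d(G, R) = G*(1/2) + R*(1/5) = G/2 + R/5)
g = 5/56 (g = 1/(6 + ((1/2)*8 + (1/5)*6)) = 1/(6 + (4 + 6/5)) = 1/(6 + 26/5) = 1/(56/5) = 5/56 ≈ 0.089286)
g**4 = (5/56)**4 = 625/9834496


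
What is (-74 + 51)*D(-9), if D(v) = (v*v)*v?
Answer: 16767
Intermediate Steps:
D(v) = v³ (D(v) = v²*v = v³)
(-74 + 51)*D(-9) = (-74 + 51)*(-9)³ = -23*(-729) = 16767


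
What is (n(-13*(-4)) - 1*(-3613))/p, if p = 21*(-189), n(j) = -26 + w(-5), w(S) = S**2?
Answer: -172/189 ≈ -0.91005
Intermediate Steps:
n(j) = -1 (n(j) = -26 + (-5)**2 = -26 + 25 = -1)
p = -3969
(n(-13*(-4)) - 1*(-3613))/p = (-1 - 1*(-3613))/(-3969) = (-1 + 3613)*(-1/3969) = 3612*(-1/3969) = -172/189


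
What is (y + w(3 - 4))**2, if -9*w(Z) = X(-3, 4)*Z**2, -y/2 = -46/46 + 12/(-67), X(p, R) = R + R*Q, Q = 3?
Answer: 122500/363609 ≈ 0.33690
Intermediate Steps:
X(p, R) = 4*R (X(p, R) = R + R*3 = R + 3*R = 4*R)
y = 158/67 (y = -2*(-46/46 + 12/(-67)) = -2*(-46*1/46 + 12*(-1/67)) = -2*(-1 - 12/67) = -2*(-79/67) = 158/67 ≈ 2.3582)
w(Z) = -16*Z**2/9 (w(Z) = -4*4*Z**2/9 = -16*Z**2/9)
(y + w(3 - 4))**2 = (158/67 - 16*(3 - 4)**2/9)**2 = (158/67 - 16/9*(-1)**2)**2 = (158/67 - 16/9*1)**2 = (158/67 - 16/9)**2 = (350/603)**2 = 122500/363609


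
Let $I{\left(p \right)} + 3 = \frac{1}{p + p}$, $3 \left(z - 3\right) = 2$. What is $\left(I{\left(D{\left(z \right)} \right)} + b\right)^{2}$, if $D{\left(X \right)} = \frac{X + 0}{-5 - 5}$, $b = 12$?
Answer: $\frac{7056}{121} \approx 58.314$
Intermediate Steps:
$z = \frac{11}{3}$ ($z = 3 + \frac{1}{3} \cdot 2 = 3 + \frac{2}{3} = \frac{11}{3} \approx 3.6667$)
$D{\left(X \right)} = - \frac{X}{10}$ ($D{\left(X \right)} = \frac{X}{-10} = X \left(- \frac{1}{10}\right) = - \frac{X}{10}$)
$I{\left(p \right)} = -3 + \frac{1}{2 p}$ ($I{\left(p \right)} = -3 + \frac{1}{p + p} = -3 + \frac{1}{2 p}$)
$\left(I{\left(D{\left(z \right)} \right)} + b\right)^{2} = \left(\left(-3 + \frac{1}{2 \left(\left(- \frac{1}{10}\right) \frac{11}{3}\right)}\right) + 12\right)^{2} = \left(\left(-3 + \frac{1}{2 \left(- \frac{11}{30}\right)}\right) + 12\right)^{2} = \left(\left(-3 + \frac{1}{2} \left(- \frac{30}{11}\right)\right) + 12\right)^{2} = \left(\left(-3 - \frac{15}{11}\right) + 12\right)^{2} = \left(- \frac{48}{11} + 12\right)^{2} = \left(\frac{84}{11}\right)^{2} = \frac{7056}{121}$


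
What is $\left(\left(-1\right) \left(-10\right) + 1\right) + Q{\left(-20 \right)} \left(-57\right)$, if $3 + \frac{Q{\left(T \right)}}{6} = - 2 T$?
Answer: $-12643$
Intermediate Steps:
$Q{\left(T \right)} = -18 - 12 T$ ($Q{\left(T \right)} = -18 + 6 \left(- 2 T\right) = -18 - 12 T$)
$\left(\left(-1\right) \left(-10\right) + 1\right) + Q{\left(-20 \right)} \left(-57\right) = \left(\left(-1\right) \left(-10\right) + 1\right) + \left(-18 - -240\right) \left(-57\right) = \left(10 + 1\right) + \left(-18 + 240\right) \left(-57\right) = 11 + 222 \left(-57\right) = 11 - 12654 = -12643$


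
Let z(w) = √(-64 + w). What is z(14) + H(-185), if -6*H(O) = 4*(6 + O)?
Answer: 358/3 + 5*I*√2 ≈ 119.33 + 7.0711*I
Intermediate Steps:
H(O) = -4 - 2*O/3 (H(O) = -2*(6 + O)/3 = -(24 + 4*O)/6 = -4 - 2*O/3)
z(14) + H(-185) = √(-64 + 14) + (-4 - ⅔*(-185)) = √(-50) + (-4 + 370/3) = 5*I*√2 + 358/3 = 358/3 + 5*I*√2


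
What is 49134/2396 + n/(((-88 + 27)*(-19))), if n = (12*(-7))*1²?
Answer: 28372521/1388482 ≈ 20.434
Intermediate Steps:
n = -84 (n = -84*1 = -84)
49134/2396 + n/(((-88 + 27)*(-19))) = 49134/2396 - 84*(-1/(19*(-88 + 27))) = 49134*(1/2396) - 84/((-61*(-19))) = 24567/1198 - 84/1159 = 28372521/1388482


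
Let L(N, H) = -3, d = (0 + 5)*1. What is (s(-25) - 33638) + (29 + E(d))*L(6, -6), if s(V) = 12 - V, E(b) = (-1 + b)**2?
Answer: -33736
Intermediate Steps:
d = 5 (d = 5*1 = 5)
(s(-25) - 33638) + (29 + E(d))*L(6, -6) = ((12 - 1*(-25)) - 33638) + (29 + (-1 + 5)**2)*(-3) = ((12 + 25) - 33638) + (29 + 4**2)*(-3) = (37 - 33638) + (29 + 16)*(-3) = -33601 + 45*(-3) = -33601 - 135 = -33736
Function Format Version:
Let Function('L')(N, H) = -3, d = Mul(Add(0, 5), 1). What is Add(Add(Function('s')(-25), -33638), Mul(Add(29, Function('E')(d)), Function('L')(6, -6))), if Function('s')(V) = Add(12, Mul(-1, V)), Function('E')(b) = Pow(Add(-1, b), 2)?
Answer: -33736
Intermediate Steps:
d = 5 (d = Mul(5, 1) = 5)
Add(Add(Function('s')(-25), -33638), Mul(Add(29, Function('E')(d)), Function('L')(6, -6))) = Add(Add(Add(12, Mul(-1, -25)), -33638), Mul(Add(29, Pow(Add(-1, 5), 2)), -3)) = Add(Add(Add(12, 25), -33638), Mul(Add(29, Pow(4, 2)), -3)) = Add(Add(37, -33638), Mul(Add(29, 16), -3)) = Add(-33601, Mul(45, -3)) = Add(-33601, -135) = -33736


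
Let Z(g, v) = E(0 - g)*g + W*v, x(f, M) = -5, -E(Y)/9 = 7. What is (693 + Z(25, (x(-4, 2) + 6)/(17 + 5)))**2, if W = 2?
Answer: 94109401/121 ≈ 7.7776e+5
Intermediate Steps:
E(Y) = -63 (E(Y) = -9*7 = -63)
Z(g, v) = -63*g + 2*v
(693 + Z(25, (x(-4, 2) + 6)/(17 + 5)))**2 = (693 + (-63*25 + 2*((-5 + 6)/(17 + 5))))**2 = (693 + (-1575 + 2*(1/22)))**2 = (693 + (-1575 + 1/11))**2 = (693 - 17324/11)**2 = (-9701/11)**2 = 94109401/121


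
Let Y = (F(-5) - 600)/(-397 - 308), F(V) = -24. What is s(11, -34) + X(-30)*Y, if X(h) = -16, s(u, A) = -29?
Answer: -10143/235 ≈ -43.162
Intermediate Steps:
Y = 208/235 (Y = (-24 - 600)/(-397 - 308) = -624/(-705) = -624*(-1/705) = 208/235 ≈ 0.88511)
s(11, -34) + X(-30)*Y = -29 - 16*208/235 = -29 - 3328/235 = -10143/235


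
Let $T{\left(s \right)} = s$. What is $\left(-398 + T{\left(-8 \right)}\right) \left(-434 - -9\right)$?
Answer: $172550$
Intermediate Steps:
$\left(-398 + T{\left(-8 \right)}\right) \left(-434 - -9\right) = \left(-398 - 8\right) \left(-434 - -9\right) = - 406 \left(-434 + 9\right) = \left(-406\right) \left(-425\right) = 172550$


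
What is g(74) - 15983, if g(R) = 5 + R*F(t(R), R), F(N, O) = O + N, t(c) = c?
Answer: -5026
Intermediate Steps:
F(N, O) = N + O
g(R) = 5 + 2*R² (g(R) = 5 + R*(R + R) = 5 + R*(2*R) = 5 + 2*R²)
g(74) - 15983 = (5 + 2*74²) - 15983 = (5 + 2*5476) - 15983 = (5 + 10952) - 15983 = 10957 - 15983 = -5026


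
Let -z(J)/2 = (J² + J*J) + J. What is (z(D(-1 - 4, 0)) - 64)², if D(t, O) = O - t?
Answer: 30276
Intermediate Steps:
z(J) = -4*J² - 2*J (z(J) = -2*((J² + J*J) + J) = -2*((J² + J²) + J) = -2*(2*J² + J) = -2*(J + 2*J²) = -4*J² - 2*J)
(z(D(-1 - 4, 0)) - 64)² = (-2*(0 - (-1 - 4))*(1 + 2*(0 - (-1 - 4))) - 64)² = (-2*(0 - 1*(-5))*(1 + 2*(0 - 1*(-5))) - 64)² = (-2*(0 + 5)*(1 + 2*(0 + 5)) - 64)² = (-2*5*(1 + 2*5) - 64)² = (-2*5*(1 + 10) - 64)² = (-2*5*11 - 64)² = (-110 - 64)² = (-174)² = 30276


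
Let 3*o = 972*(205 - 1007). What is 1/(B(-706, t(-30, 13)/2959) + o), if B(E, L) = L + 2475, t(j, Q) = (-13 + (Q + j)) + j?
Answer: -2959/761566767 ≈ -3.8854e-6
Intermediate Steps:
t(j, Q) = -13 + Q + 2*j (t(j, Q) = (-13 + Q + j) + j = -13 + Q + 2*j)
o = -259848 (o = (972*(205 - 1007))/3 = (972*(-802))/3 = (⅓)*(-779544) = -259848)
B(E, L) = 2475 + L
1/(B(-706, t(-30, 13)/2959) + o) = 1/((2475 + (-13 + 13 + 2*(-30))/2959) - 259848) = 1/((2475 + (-13 + 13 - 60)*(1/2959)) - 259848) = 1/((2475 - 60*1/2959) - 259848) = 1/((2475 - 60/2959) - 259848) = 1/(7323465/2959 - 259848) = 1/(-761566767/2959) = -2959/761566767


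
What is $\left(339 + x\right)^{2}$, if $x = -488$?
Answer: $22201$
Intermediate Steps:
$\left(339 + x\right)^{2} = \left(339 - 488\right)^{2} = \left(-149\right)^{2} = 22201$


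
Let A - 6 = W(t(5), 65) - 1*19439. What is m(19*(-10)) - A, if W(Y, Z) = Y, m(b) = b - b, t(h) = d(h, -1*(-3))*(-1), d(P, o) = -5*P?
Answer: 19408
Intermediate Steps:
t(h) = 5*h (t(h) = -5*h*(-1) = 5*h)
m(b) = 0
A = -19408 (A = 6 + (5*5 - 1*19439) = 6 + (25 - 19439) = 6 - 19414 = -19408)
m(19*(-10)) - A = 0 - 1*(-19408) = 0 + 19408 = 19408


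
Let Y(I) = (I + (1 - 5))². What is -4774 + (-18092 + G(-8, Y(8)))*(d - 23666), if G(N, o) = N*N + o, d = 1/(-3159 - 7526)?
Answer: 4554665242342/10685 ≈ 4.2627e+8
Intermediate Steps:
d = -1/10685 (d = 1/(-10685) = -1/10685 ≈ -9.3589e-5)
Y(I) = (-4 + I)² (Y(I) = (I - 4)² = (-4 + I)²)
G(N, o) = o + N² (G(N, o) = N² + o = o + N²)
-4774 + (-18092 + G(-8, Y(8)))*(d - 23666) = -4774 + (-18092 + ((-4 + 8)² + (-8)²))*(-1/10685 - 23666) = -4774 + (-18092 + (4² + 64))*(-252871211/10685) = -4774 + (-18092 + (16 + 64))*(-252871211/10685) = -4774 + (-18092 + 80)*(-252871211/10685) = -4774 - 18012*(-252871211/10685) = -4774 + 4554716252532/10685 = 4554665242342/10685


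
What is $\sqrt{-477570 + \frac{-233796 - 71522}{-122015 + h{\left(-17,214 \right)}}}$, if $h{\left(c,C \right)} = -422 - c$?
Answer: $\frac{i \sqrt{1789285029979610}}{61210} \approx 691.06 i$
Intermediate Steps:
$\sqrt{-477570 + \frac{-233796 - 71522}{-122015 + h{\left(-17,214 \right)}}} = \sqrt{-477570 + \frac{-233796 - 71522}{-122015 - 405}} = \sqrt{-477570 - \frac{305318}{-122015 + \left(-422 + 17\right)}} = \sqrt{-477570 - \frac{305318}{-122015 - 405}} = \sqrt{-477570 - \frac{305318}{-122420}} = \sqrt{-477570 - - \frac{152659}{61210}} = \sqrt{-477570 + \frac{152659}{61210}} = \sqrt{- \frac{29231907041}{61210}} = \frac{i \sqrt{1789285029979610}}{61210}$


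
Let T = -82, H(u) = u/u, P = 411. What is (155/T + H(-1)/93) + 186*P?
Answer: 582962863/7626 ≈ 76444.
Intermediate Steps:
H(u) = 1
(155/T + H(-1)/93) + 186*P = (155/(-82) + 1/93) + 186*411 = (155*(-1/82) + 1*(1/93)) + 76446 = (-155/82 + 1/93) + 76446 = -14333/7626 + 76446 = 582962863/7626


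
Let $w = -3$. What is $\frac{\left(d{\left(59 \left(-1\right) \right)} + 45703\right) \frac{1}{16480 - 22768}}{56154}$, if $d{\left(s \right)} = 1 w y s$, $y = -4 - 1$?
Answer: $- \frac{22409}{176548176} \approx -0.00012693$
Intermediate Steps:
$y = -5$ ($y = -4 - 1 = -5$)
$d{\left(s \right)} = 15 s$ ($d{\left(s \right)} = 1 \left(-3\right) \left(-5\right) s = \left(-3\right) \left(-5\right) s = 15 s$)
$\frac{\left(d{\left(59 \left(-1\right) \right)} + 45703\right) \frac{1}{16480 - 22768}}{56154} = \frac{\left(15 \cdot 59 \left(-1\right) + 45703\right) \frac{1}{16480 - 22768}}{56154} = \frac{15 \left(-59\right) + 45703}{-6288} \cdot \frac{1}{56154} = \left(-885 + 45703\right) \left(- \frac{1}{6288}\right) \frac{1}{56154} = 44818 \left(- \frac{1}{6288}\right) \frac{1}{56154} = \left(- \frac{22409}{3144}\right) \frac{1}{56154} = - \frac{22409}{176548176}$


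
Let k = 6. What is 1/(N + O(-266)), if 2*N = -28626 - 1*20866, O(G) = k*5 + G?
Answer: -1/24982 ≈ -4.0029e-5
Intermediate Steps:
O(G) = 30 + G (O(G) = 6*5 + G = 30 + G)
N = -24746 (N = (-28626 - 1*20866)/2 = (-28626 - 20866)/2 = (1/2)*(-49492) = -24746)
1/(N + O(-266)) = 1/(-24746 + (30 - 266)) = 1/(-24746 - 236) = 1/(-24982) = -1/24982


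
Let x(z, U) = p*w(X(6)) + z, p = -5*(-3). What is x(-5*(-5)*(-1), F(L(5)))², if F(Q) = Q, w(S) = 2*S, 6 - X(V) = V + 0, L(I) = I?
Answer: 625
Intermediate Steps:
p = 15
X(V) = 6 - V (X(V) = 6 - (V + 0) = 6 - V)
x(z, U) = z (x(z, U) = 15*(2*(6 - 1*6)) + z = 15*(2*(6 - 6)) + z = 15*(2*0) + z = 15*0 + z = 0 + z = z)
x(-5*(-5)*(-1), F(L(5)))² = (-5*(-5)*(-1))² = (25*(-1))² = (-25)² = 625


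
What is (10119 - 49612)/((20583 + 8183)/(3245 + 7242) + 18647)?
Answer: -414163091/195579855 ≈ -2.1176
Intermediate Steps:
(10119 - 49612)/((20583 + 8183)/(3245 + 7242) + 18647) = -39493/(28766/10487 + 18647) = -39493/195579855/10487 = -39493*10487/195579855 = -414163091/195579855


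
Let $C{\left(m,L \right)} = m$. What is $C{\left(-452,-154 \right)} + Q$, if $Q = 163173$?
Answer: $162721$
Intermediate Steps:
$C{\left(-452,-154 \right)} + Q = -452 + 163173 = 162721$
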